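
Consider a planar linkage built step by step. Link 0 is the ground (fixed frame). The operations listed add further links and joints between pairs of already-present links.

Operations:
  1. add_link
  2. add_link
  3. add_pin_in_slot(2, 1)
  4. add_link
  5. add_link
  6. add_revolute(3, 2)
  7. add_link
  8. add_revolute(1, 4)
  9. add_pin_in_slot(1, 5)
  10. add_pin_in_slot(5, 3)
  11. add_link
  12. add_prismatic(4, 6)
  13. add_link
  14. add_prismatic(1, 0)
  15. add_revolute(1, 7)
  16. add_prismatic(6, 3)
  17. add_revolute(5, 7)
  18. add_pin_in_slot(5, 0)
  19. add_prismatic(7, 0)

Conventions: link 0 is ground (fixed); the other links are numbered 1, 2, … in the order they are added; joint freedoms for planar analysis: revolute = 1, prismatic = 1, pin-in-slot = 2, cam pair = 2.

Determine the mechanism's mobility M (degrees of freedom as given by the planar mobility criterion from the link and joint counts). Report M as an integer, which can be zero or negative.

link 0 = ground. State L|J1|J2 = 1|0|0
+link1  2|0|0
+link2  3|0|0
PS(2,1) f=2→J2  3|0|1
+link3  4|0|1
+link4  5|0|1
R(3,2) f=1→J1  5|1|1
+link5  6|1|1
R(1,4) f=1→J1  6|2|1
PS(1,5) f=2→J2  6|2|2
PS(5,3) f=2→J2  6|2|3
+link6  7|2|3
P(4,6) f=1→J1  7|3|3
+link7  8|3|3
P(1,0) f=1→J1  8|4|3
R(1,7) f=1→J1  8|5|3
P(6,3) f=1→J1  8|6|3
R(5,7) f=1→J1  8|7|3
PS(5,0) f=2→J2  8|7|4
P(7,0) f=1→J1  8|8|4
M = 3(8−1)−2·8−4 = 21−16−4 = 1

M = 1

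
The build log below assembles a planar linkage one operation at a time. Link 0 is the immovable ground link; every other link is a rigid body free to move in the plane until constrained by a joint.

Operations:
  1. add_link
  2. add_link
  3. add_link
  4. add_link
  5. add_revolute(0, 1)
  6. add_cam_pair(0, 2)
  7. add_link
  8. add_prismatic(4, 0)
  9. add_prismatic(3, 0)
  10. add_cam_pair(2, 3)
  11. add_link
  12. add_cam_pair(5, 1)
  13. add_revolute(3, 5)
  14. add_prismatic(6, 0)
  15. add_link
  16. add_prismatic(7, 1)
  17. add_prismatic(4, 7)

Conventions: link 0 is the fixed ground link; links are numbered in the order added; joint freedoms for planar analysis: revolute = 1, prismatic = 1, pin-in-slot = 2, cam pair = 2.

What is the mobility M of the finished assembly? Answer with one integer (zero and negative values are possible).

(L,J1,J2)=(1,0,0); link0 fixed
link1: (2,0,0)
link2: (3,0,0)
link3: (4,0,0)
link4: (5,0,0)
R 0-1 [J1]: (5,1,0)
C 0-2 [J2]: (5,1,1)
link5: (6,1,1)
P 4-0 [J1]: (6,2,1)
P 3-0 [J1]: (6,3,1)
C 2-3 [J2]: (6,3,2)
link6: (7,3,2)
C 5-1 [J2]: (7,3,3)
R 3-5 [J1]: (7,4,3)
P 6-0 [J1]: (7,5,3)
link7: (8,5,3)
P 7-1 [J1]: (8,6,3)
P 4-7 [J1]: (8,7,3)
Grübler: 3·7 − 2·7 − 3 = 4

M = 4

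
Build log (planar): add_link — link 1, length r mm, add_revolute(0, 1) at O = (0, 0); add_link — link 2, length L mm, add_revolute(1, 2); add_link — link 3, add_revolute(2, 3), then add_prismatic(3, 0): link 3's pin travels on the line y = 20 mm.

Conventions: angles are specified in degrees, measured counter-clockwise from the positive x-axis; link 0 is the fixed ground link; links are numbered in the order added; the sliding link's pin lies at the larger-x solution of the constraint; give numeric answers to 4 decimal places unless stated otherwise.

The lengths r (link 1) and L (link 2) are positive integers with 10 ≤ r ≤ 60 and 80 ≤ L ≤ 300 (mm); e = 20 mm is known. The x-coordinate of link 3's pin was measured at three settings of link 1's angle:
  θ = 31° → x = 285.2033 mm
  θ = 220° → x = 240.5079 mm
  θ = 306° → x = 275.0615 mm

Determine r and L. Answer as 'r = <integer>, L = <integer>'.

constraint per measurement: (x − r cos θ)² + (r sin θ − e)² = L²
subtracting the θ₁ and θ₂ equations cancels the r² and L² terms:
r = (x₁² − x₂²) / (2[(x₁cos θ₁ + e sin θ₁) − (x₂cos θ₂ + e sin θ₂)]) = 26.0000 → r = 26
L² = (x₁ − r cos θ₁)² + (r sin θ₁ − e)² = 69169.0017 → L = 263.0000 → L = 263
check at θ₃=306°: x = 275.0615 (printed 275.0615) ✓

r = 26, L = 263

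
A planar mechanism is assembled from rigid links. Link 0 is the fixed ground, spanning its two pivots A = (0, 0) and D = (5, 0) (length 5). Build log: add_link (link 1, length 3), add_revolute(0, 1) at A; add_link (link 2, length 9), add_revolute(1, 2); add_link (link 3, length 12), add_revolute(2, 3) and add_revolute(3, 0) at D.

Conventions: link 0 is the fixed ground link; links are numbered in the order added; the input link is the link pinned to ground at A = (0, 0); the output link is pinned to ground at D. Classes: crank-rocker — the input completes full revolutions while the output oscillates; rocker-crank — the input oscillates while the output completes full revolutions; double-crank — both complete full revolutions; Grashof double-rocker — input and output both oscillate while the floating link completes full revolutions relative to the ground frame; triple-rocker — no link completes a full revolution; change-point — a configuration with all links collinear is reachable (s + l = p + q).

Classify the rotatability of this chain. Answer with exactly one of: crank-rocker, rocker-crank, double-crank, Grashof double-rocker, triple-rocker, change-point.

lengths: ground=5, input=3, coupler=9, output=12
sorted: s=3 (shortest), l=12 (longest), p+q=14
s + l = 15 vs p + q = 14
s + l > p + q → non-Grashof → no link fully rotates → triple-rocker

triple-rocker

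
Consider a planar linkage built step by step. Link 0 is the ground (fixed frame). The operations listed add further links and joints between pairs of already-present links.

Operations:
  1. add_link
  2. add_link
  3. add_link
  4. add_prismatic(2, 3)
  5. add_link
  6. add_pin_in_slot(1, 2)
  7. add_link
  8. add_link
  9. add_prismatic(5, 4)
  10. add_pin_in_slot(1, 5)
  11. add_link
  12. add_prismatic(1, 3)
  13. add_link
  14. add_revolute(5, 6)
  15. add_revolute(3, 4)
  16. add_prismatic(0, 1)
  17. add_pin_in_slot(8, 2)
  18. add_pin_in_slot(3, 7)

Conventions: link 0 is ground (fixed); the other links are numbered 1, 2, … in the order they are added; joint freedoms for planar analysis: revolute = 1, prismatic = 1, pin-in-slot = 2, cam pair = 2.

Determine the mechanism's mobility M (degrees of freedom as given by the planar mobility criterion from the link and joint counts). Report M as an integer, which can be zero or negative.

(L,J1,J2)=(1,0,0); link0 fixed
link1: (2,0,0)
link2: (3,0,0)
link3: (4,0,0)
P 2-3 [J1]: (4,1,0)
link4: (5,1,0)
PS 1-2 [J2]: (5,1,1)
link5: (6,1,1)
link6: (7,1,1)
P 5-4 [J1]: (7,2,1)
PS 1-5 [J2]: (7,2,2)
link7: (8,2,2)
P 1-3 [J1]: (8,3,2)
link8: (9,3,2)
R 5-6 [J1]: (9,4,2)
R 3-4 [J1]: (9,5,2)
P 0-1 [J1]: (9,6,2)
PS 8-2 [J2]: (9,6,3)
PS 3-7 [J2]: (9,6,4)
Grübler: 3·8 − 2·6 − 4 = 8

M = 8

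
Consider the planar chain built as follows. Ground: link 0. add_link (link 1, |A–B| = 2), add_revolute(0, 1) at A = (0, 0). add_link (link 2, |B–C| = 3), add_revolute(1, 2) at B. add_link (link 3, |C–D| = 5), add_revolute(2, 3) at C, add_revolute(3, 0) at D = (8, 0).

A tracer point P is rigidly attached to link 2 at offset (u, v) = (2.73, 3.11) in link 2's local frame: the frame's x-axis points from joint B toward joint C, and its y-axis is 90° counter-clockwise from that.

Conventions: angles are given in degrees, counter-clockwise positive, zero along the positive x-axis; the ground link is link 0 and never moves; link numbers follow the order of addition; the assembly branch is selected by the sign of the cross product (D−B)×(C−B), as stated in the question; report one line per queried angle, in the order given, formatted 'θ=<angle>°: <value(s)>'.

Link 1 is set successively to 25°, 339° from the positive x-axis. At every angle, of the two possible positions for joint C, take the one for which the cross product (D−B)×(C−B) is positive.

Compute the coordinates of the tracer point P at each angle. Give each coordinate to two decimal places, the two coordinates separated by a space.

A=(0,0), D=(8.00,0)
θ=25°: B = A + 2.00·(cos25°, sin25°) = (1.8126, 0.8452)
θ=25°: |BD| = 6.2448
θ=25°: circle(B,3.00) ∩ circle(D,5.00): a=1.8414, h=2.3684
θ=25°:   candidates: C₊=(3.9576,2.9426) cross=14.790; C₋=(3.3165,-1.7506) cross=-14.790
θ=25°:   branch + wants cross > 0 → take C=(3.9576,2.9426) (cross=14.790)
θ=25°: ex = (C−B)/|BC| = (0.7150,0.6991); ey = (-0.6991,0.7150)
θ=25°: P = B + 2.73·ex + 3.11·ey = (1.5903,4.9775)
θ=339°: B = A + 2.00·(cos339°, sin339°) = (1.8672, -0.7167)
θ=339°: |BD| = 6.1746
θ=339°: circle(B,3.00) ∩ circle(D,5.00): a=1.7917, h=2.4062
θ=339°:   candidates: C₊=(3.3674,1.8812) cross=14.857; C₋=(3.9260,-2.8987) cross=-14.857
θ=339°:   branch + wants cross > 0 → take C=(3.3674,1.8812) (cross=14.857)
θ=339°: ex = (C−B)/|BC| = (0.5001,0.8660); ey = (-0.8660,0.5001)
θ=339°: P = B + 2.73·ex + 3.11·ey = (0.5392,3.2026)

θ=25°: 1.59 4.98
θ=339°: 0.54 3.20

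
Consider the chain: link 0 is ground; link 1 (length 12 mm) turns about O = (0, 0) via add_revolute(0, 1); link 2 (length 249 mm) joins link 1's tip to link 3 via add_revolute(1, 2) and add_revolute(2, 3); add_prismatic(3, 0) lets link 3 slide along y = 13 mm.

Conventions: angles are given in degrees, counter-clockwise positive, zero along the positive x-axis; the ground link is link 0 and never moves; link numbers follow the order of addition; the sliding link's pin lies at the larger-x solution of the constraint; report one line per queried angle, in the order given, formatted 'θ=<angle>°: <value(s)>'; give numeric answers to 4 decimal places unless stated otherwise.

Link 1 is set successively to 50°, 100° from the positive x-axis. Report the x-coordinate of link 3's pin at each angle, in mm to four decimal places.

geometry: r = 12 mm, L = 249 mm, e = 13 mm
θ=50°: crank pin P = (r cos θ, r sin θ) = (7.713451, 9.192533)
θ=50°: h = r sin θ − e = 9.192533 − 13 = -3.807467
θ=50°: x = r cos θ + √(L² − h²) = 7.713451 + 248.970888 = 256.684340
θ=100°: crank pin P = (r cos θ, r sin θ) = (-2.083778, 11.817693)
θ=100°: h = r sin θ − e = 11.817693 − 13 = -1.182307
θ=100°: x = r cos θ + √(L² − h²) = -2.083778 + 248.997193 = 246.913415

θ=50°: 256.6843
θ=100°: 246.9134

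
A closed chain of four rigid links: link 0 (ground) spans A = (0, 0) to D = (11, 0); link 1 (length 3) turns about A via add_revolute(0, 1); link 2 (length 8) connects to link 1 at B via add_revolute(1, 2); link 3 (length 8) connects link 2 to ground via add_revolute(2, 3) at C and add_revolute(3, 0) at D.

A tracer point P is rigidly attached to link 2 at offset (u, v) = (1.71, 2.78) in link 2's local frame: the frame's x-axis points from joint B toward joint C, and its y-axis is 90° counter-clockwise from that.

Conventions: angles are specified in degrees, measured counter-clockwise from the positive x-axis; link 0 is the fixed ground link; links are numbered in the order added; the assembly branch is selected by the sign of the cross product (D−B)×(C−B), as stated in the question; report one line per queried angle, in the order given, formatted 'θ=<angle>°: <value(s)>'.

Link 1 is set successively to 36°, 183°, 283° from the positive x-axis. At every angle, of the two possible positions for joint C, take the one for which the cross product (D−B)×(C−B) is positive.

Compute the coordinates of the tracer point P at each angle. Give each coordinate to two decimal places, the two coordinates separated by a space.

A=(0,0), D=(11.00,0)
θ=36°: B = A + 3.00·(cos36°, sin36°) = (2.4271, 1.7634)
θ=36°: |BD| = 8.7524
θ=36°: circle(B,8.00) ∩ circle(D,8.00): a=4.3762, h=6.6969
θ=36°:   candidates: C₊=(8.0628,7.4413) cross=58.614; C₋=(5.3643,-5.6779) cross=-58.614
θ=36°:   branch + wants cross > 0 → take C=(8.0628,7.4413) (cross=58.614)
θ=36°: ex = (C−B)/|BC| = (0.7045,0.7097); ey = (-0.7097,0.7045)
θ=36°: P = B + 1.71·ex + 2.78·ey = (1.6586,4.9354)
θ=183°: B = A + 3.00·(cos183°, sin183°) = (-2.9959, -0.1570)
θ=183°: |BD| = 13.9968
θ=183°: circle(B,8.00) ∩ circle(D,8.00): a=6.9984, h=3.8759
θ=183°:   candidates: C₊=(3.9586,3.7972) cross=54.250; C₋=(4.0455,-3.9542) cross=-54.250
θ=183°:   branch + wants cross > 0 → take C=(3.9586,3.7972) (cross=54.250)
θ=183°: ex = (C−B)/|BC| = (0.8693,0.4943); ey = (-0.4943,0.8693)
θ=183°: P = B + 1.71·ex + 2.78·ey = (-2.8834,3.1049)
θ=283°: B = A + 3.00·(cos283°, sin283°) = (0.6749, -2.9231)
θ=283°: |BD| = 10.7309
θ=283°: circle(B,8.00) ∩ circle(D,8.00): a=5.3655, h=5.9339
θ=283°:   candidates: C₊=(4.2210,4.2480) cross=63.677; C₋=(7.4538,-7.1711) cross=-63.677
θ=283°:   branch + wants cross > 0 → take C=(4.2210,4.2480) (cross=63.677)
θ=283°: ex = (C−B)/|BC| = (0.4433,0.8964); ey = (-0.8964,0.4433)
θ=283°: P = B + 1.71·ex + 2.78·ey = (-1.0591,-0.1580)

θ=36°: 1.66 4.94
θ=183°: -2.88 3.10
θ=283°: -1.06 -0.16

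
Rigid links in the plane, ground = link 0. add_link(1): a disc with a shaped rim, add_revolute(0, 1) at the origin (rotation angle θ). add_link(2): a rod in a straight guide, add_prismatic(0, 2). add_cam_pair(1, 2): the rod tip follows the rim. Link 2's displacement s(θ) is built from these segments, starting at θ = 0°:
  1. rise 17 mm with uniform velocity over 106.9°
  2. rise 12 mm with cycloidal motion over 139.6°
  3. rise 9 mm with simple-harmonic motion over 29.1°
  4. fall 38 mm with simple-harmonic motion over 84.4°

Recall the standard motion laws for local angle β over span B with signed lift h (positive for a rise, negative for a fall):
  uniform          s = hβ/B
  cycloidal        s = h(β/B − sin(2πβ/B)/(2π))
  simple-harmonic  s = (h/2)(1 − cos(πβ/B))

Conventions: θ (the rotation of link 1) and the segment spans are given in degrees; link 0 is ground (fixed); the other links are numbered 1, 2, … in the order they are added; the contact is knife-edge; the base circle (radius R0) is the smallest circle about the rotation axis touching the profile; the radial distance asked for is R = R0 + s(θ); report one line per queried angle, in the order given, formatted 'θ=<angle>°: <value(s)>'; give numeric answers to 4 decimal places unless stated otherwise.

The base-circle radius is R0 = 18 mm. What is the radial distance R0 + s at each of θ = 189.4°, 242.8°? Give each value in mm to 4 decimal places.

segment 1 (0° to 106.9°, uniform, h = 17) is passed completely: s = 0.0000 + (17) = 17.0000
θ = 189.4° falls in segment 2 (106.9° to 246.5°, cycloidal, h = 12): β = 189.4 − 106.9 = 82.5°, B = 139.6°; Δs = 12·(0.5910 − sin(2π·0.5910)/(2π)) = 8.1249; s = 17.0000 + 8.1249 = 25.1249
θ = 242.8° falls in segment 2 (106.9° to 246.5°, cycloidal, h = 12): β = 242.8 − 106.9 = 135.9°, B = 139.6°; Δs = 12·(0.9735 − sin(2π·0.9735)/(2π)) = 11.9985; s = 17.0000 + 11.9985 = 28.9985
θ=189.4°: R = R0 + s = 18 + 25.1249 = 43.1249
θ=242.8°: R = R0 + s = 18 + 28.9985 = 46.9985

θ=189.4°: 43.1249
θ=242.8°: 46.9985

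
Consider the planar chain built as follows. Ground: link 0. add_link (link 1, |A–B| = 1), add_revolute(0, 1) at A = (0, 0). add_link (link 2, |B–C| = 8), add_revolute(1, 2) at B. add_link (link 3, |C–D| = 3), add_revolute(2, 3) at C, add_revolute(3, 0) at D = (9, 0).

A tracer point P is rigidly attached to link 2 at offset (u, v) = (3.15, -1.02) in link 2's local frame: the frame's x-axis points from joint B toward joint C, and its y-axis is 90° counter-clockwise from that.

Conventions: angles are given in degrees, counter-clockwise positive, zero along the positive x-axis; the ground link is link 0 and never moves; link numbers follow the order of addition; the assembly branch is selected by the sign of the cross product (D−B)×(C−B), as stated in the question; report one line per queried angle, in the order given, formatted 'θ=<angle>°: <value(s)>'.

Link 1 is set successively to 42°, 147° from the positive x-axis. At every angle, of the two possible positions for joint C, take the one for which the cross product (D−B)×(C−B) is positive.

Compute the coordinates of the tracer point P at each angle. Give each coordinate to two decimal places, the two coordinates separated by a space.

A=(0,0), D=(9.00,0)
θ=42°: B = A + 1.00·(cos42°, sin42°) = (0.7431, 0.6691)
θ=42°: |BD| = 8.2839
θ=42°: circle(B,8.00) ∩ circle(D,3.00): a=7.4616, h=2.8851
θ=42°:   candidates: C₊=(8.4135,2.9421) cross=23.900; C₋=(7.9474,-2.8093) cross=-23.900
θ=42°:   branch + wants cross > 0 → take C=(8.4135,2.9421) (cross=23.900)
θ=42°: ex = (C−B)/|BC| = (0.9588,0.2841); ey = (-0.2841,0.9588)
θ=42°: P = B + 3.15·ex + -1.02·ey = (4.0531,0.5861)
θ=147°: B = A + 1.00·(cos147°, sin147°) = (-0.8387, 0.5446)
θ=147°: |BD| = 9.8537
θ=147°: circle(B,8.00) ∩ circle(D,3.00): a=7.7177, h=2.1065
θ=147°:   candidates: C₊=(6.9836,2.2213) cross=20.757; C₋=(6.7508,-1.9852) cross=-20.757
θ=147°:   branch + wants cross > 0 → take C=(6.9836,2.2213) (cross=20.757)
θ=147°: ex = (C−B)/|BC| = (0.9778,0.2096); ey = (-0.2096,0.9778)
θ=147°: P = B + 3.15·ex + -1.02·ey = (2.4551,0.2075)

θ=42°: 4.05 0.59
θ=147°: 2.46 0.21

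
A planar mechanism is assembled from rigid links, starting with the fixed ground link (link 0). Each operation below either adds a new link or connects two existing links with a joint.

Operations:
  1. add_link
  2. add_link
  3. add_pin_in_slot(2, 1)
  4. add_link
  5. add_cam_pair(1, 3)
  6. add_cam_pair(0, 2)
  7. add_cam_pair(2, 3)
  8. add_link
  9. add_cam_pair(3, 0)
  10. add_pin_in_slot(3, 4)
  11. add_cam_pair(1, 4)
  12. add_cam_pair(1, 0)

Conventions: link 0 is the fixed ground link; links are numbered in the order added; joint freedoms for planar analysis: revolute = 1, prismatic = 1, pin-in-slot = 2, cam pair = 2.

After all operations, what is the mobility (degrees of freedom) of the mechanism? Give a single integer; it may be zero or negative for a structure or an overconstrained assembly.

link 0 = ground. State L|J1|J2 = 1|0|0
+link1  2|0|0
+link2  3|0|0
PS(2,1) f=2→J2  3|0|1
+link3  4|0|1
C(1,3) f=2→J2  4|0|2
C(0,2) f=2→J2  4|0|3
C(2,3) f=2→J2  4|0|4
+link4  5|0|4
C(3,0) f=2→J2  5|0|5
PS(3,4) f=2→J2  5|0|6
C(1,4) f=2→J2  5|0|7
C(1,0) f=2→J2  5|0|8
M = 3(5−1)−2·0−8 = 12−0−8 = 4

M = 4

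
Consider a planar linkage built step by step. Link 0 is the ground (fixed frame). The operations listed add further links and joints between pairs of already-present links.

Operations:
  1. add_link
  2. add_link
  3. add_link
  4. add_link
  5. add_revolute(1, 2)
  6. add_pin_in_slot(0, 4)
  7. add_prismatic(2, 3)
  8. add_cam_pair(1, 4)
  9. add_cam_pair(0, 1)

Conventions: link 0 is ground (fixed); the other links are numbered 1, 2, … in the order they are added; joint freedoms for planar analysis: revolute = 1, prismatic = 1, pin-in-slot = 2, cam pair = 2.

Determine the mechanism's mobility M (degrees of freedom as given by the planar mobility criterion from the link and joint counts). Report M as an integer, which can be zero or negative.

ground; <1,0,0>
#1 <2,0,0>
#2 <3,0,0>
#3 <4,0,0>
#4 <5,0,0>
R:1↔2 J1 <5,1,0>
PS:0↔4 J2 <5,1,1>
P:2↔3 J1 <5,2,1>
C:1↔4 J2 <5,2,2>
C:0↔1 J2 <5,2,3>
3×4 − 2×2 − 1×3 = 5

M = 5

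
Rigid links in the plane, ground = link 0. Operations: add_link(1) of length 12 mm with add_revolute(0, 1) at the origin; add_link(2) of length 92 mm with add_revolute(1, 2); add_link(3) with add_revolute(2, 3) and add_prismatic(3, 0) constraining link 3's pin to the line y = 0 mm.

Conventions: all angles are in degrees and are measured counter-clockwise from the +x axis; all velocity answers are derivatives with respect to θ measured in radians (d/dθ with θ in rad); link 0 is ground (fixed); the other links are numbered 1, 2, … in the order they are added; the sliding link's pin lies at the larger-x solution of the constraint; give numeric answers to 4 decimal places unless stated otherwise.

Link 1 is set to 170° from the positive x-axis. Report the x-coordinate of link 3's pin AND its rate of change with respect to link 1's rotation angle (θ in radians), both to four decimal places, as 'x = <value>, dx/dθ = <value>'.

geometry: r = 12 mm, L = 92 mm, e = 0 mm
crank pin P = (r cos θ, r sin θ) = (-11.817693, 2.083778)
h = r sin θ − e = 2.083778 − 0 = 2.083778
x = r cos θ + √(L² − h²) = -11.817693 + 91.976398 = 80.158705
dx/dθ = −r sin θ − h·r cos θ/√(L² − h²) (θ in radians; h = 2.083778) = -1.816042

x = 80.1587, dx/dθ = -1.8160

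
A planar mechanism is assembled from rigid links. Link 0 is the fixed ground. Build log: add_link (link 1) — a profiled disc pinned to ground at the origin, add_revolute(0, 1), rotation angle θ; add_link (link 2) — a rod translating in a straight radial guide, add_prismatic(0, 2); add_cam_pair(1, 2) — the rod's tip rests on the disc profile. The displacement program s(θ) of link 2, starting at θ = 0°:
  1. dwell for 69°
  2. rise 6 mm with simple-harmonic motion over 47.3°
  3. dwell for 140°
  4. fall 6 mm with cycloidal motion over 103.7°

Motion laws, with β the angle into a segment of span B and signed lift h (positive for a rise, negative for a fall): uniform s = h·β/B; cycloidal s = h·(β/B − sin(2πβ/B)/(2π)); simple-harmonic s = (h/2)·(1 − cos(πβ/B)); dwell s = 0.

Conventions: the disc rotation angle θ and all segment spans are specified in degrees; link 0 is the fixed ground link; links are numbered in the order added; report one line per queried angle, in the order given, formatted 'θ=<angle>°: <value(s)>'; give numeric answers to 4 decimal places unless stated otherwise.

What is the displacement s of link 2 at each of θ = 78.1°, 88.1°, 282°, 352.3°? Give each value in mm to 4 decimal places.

seg 1 [0°–69°] dwell: s stays 0.0000
seg 2 [69°–116.3°] simple-harmonic, h=6: θ=78.1° here. β=9.1, B=47.3. 6/2·(1 − cos(π·0.1924)) = 0.5315 → s = 0.5315
seg 2 [69°–116.3°] simple-harmonic, h=6: θ=88.1° here. β=19.1, B=47.3. 6/2·(1 − cos(π·0.4038)) = 2.1071 → s = 2.1071
seg 2 [69°–116.3°] simple-harmonic, h=6: full span → s += 6 → s = 6.0000
seg 3 [116.3°–256.3°] dwell: s stays 6.0000
seg 4 [256.3°–360°] cycloidal, h=-6: θ=282° here. β=25.7, B=103.7. -6·(0.2478 − sin(2π·0.2478)/(2π)) = -0.5321 → s = 5.4679
seg 4 [256.3°–360°] cycloidal, h=-6: θ=352.3° here. β=96, B=103.7. -6·(0.9257 − sin(2π·0.9257)/(2π)) = -5.9840 → s = 0.0160

θ=78.1°: 0.5315
θ=88.1°: 2.1071
θ=282°: 5.4679
θ=352.3°: 0.0160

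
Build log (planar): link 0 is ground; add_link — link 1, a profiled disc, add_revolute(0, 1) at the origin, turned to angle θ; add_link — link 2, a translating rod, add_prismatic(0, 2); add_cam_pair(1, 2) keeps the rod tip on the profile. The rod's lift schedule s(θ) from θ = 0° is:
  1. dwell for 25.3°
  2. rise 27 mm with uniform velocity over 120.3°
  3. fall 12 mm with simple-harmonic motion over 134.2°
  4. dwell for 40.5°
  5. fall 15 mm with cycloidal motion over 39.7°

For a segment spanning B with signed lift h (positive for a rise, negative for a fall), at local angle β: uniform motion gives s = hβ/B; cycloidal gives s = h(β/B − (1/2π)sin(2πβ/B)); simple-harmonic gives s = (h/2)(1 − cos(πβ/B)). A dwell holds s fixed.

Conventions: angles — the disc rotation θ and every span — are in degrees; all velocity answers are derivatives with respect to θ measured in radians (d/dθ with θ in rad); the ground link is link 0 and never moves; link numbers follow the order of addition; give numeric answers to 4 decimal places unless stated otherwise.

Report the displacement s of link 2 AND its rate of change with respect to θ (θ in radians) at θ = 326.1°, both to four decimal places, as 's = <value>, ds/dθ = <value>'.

seg 1 [0°–25.3°] dwell: s stays 0.0000
seg 2 [25.3°–145.6°] uniform, h=27: full span → s += 27 → s = 27.0000
seg 3 [145.6°–279.8°] simple-harmonic, h=-12: full span → s += -12 → s = 15.0000
seg 4 [279.8°–320.3°] dwell: s stays 15.0000
seg 5 [320.3°–360°] cycloidal, h=-15: θ=326.1° here. β=5.8, B=39.7. -15·(0.1461 − sin(2π·0.1461)/(2π)) = -0.2951 → s = 14.7049
velocity in seg [320.3°–360°] (cycloidal), θ in radians: β = 5.8° = 0.1012 rad, B = 39.7° = 0.6929 rad; ds/dθ = (h/B)(1 − cos(2πβ/B)) = ((-15)/0.6929)(1 − cos(2π·0.1461)) = -8.497974 mm/rad

s = 14.7049, ds/dθ = -8.4980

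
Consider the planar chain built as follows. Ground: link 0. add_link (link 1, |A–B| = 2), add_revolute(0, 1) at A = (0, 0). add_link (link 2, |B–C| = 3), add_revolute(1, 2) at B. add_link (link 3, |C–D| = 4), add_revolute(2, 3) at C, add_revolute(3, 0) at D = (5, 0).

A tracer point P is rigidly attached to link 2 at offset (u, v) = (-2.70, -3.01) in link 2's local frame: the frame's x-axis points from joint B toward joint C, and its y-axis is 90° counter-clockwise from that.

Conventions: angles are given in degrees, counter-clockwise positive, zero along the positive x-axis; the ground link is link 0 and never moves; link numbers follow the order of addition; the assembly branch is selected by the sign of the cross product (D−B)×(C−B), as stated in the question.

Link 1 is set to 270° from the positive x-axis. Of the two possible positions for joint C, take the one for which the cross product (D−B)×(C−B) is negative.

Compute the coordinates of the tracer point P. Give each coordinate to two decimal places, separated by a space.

A=(0,0), D=(5.00,0)
B = A + 2.00·(cos270°, sin270°) = (-0.0000, -2.0000)
|BD| = 5.3852
circle(B,3.00) ∩ circle(D,4.00): a=2.0426, h=2.1972
  candidates: C₊=(1.0805,0.7986) cross=11.832; C₋=(2.7126,-3.2814) cross=-11.832
  branch - wants cross < 0 → take C=(2.7126,-3.2814) (cross=-11.832)
ex = (C−B)/|BC| = (0.9042,-0.4271); ey = (0.4271,0.9042)
P = B + -2.70·ex + -3.01·ey = (-3.7270,-3.5683)

-3.73 -3.57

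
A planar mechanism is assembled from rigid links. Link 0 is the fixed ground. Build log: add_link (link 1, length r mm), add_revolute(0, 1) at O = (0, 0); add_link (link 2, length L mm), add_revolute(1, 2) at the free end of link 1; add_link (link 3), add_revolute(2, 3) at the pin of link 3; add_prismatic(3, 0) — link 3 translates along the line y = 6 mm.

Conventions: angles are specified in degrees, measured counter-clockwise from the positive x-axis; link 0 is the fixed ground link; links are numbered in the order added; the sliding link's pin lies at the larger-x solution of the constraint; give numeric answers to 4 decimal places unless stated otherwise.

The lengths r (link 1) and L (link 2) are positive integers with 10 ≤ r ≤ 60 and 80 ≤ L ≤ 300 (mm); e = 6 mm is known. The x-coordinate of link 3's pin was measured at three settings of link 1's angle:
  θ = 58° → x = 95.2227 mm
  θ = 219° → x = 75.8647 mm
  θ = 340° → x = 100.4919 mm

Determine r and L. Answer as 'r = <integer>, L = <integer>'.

constraint per measurement: (x − r cos θ)² + (r sin θ − e)² = L²
subtracting the θ₁ and θ₂ equations cancels the r² and L² terms:
r = (x₁² − x₂²) / (2[(x₁cos θ₁ + e sin θ₁) − (x₂cos θ₂ + e sin θ₂)]) = 14.0000 → r = 14
L² = (x₁ − r cos θ₁)² + (r sin θ₁ − e)² = 7744.0009 → L = 88.0000 → L = 88
check at θ₃=340°: x = 100.4919 (printed 100.4919) ✓

r = 14, L = 88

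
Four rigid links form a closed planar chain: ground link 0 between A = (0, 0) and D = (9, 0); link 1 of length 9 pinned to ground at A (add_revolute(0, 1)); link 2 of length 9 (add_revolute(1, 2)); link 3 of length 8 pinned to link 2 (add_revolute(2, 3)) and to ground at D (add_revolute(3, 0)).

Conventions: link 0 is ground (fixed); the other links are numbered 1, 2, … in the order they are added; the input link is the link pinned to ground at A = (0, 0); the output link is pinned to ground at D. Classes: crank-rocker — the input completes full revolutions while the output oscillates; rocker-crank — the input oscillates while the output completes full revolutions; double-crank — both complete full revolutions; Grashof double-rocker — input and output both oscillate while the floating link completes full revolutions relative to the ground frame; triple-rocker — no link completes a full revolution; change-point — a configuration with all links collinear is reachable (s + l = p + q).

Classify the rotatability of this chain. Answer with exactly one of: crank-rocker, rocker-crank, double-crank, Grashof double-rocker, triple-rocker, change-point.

lengths: ground=9, input=9, coupler=9, output=8
sorted: s=8 (shortest), l=9 (longest), p+q=18
s + l = 17 vs p + q = 18
s + l < p + q (Grashof) with shortest = output link → rocker-crank

rocker-crank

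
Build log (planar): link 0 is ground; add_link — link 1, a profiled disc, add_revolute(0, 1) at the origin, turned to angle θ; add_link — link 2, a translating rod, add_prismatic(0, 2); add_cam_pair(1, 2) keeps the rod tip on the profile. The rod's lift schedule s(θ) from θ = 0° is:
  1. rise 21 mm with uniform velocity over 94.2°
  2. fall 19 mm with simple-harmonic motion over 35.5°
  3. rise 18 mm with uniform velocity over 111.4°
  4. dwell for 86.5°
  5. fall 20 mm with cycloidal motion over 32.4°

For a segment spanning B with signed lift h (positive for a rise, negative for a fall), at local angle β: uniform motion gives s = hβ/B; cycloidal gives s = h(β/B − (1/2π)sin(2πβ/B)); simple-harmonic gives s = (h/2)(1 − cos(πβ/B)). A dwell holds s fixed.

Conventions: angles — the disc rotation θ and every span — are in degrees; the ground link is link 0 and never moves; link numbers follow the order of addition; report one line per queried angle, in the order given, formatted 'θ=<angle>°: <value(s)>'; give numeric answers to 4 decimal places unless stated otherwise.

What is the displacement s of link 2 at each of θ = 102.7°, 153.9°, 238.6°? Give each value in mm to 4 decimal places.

seg 1 [0°–94.2°] uniform, h=21: full span → s += 21 → s = 21.0000
seg 2 [94.2°–129.7°] simple-harmonic, h=-19: θ=102.7° here. β=8.5, B=35.5. -19/2·(1 − cos(π·0.2394)) = -2.5633 → s = 18.4367
seg 2 [94.2°–129.7°] simple-harmonic, h=-19: full span → s += -19 → s = 2.0000
seg 3 [129.7°–241.1°] uniform, h=18: θ=153.9° here. β=24.2, B=111.4. 18·24.2/111.4 = 3.9102 → s = 5.9102
seg 3 [129.7°–241.1°] uniform, h=18: θ=238.6° here. β=108.9, B=111.4. 18·108.9/111.4 = 17.5961 → s = 19.5961

θ=102.7°: 18.4367
θ=153.9°: 5.9102
θ=238.6°: 19.5961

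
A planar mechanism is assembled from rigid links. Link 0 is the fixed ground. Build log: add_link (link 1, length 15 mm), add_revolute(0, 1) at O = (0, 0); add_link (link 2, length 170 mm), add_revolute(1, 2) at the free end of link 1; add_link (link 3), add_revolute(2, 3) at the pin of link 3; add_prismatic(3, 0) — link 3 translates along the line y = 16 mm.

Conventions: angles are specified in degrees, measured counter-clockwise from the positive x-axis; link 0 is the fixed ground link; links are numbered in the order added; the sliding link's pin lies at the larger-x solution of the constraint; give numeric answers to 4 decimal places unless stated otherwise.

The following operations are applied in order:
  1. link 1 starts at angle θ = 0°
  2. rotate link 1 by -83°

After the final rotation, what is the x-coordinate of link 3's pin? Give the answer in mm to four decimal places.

geometry: r = 15 mm, L = 170 mm, e = 16 mm; θ starts at 0°
rotate link 1 by -83°: θ ← 0° -83° = -83°
crank pin P = (r cos θ, r sin θ) = (1.828040, -14.888192)
h = r sin θ − e = -14.888192 − 16 = -30.888192
x = r cos θ + √(L² − h²) = 1.828040 + 167.170331 = 168.998371

168.9984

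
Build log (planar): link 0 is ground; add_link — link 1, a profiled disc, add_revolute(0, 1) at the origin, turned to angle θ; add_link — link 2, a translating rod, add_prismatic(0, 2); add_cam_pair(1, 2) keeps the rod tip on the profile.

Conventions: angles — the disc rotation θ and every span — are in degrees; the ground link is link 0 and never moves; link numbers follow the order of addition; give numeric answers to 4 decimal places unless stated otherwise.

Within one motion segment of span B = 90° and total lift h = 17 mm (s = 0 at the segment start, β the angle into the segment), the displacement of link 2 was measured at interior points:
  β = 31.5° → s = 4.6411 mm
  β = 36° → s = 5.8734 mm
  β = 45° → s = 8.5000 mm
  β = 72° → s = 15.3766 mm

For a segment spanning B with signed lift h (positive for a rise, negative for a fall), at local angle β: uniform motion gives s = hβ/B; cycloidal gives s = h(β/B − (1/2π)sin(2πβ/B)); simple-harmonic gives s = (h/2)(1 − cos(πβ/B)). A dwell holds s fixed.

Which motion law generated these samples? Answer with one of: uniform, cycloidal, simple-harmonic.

candidates at β/B = r: uniform s = h·r (linear in β); cycloidal s = h·(r − sin(2πr)/(2π)); simple-harmonic s = (h/2)(1 − cos(πr))
β=31.5°: printed 4.6411 | uniform 5.9500, cycloidal 3.7611, simple-harmonic 4.6411
β=36°: printed 5.8734 | uniform 6.8000, cycloidal 5.2097, simple-harmonic 5.8734
β=45°: printed 8.5000 | uniform 8.5000, cycloidal 8.5000, simple-harmonic 8.5000
β=72°: printed 15.3766 | uniform 13.6000, cycloidal 16.1732, simple-harmonic 15.3766
only one law matches every sample → simple-harmonic

simple-harmonic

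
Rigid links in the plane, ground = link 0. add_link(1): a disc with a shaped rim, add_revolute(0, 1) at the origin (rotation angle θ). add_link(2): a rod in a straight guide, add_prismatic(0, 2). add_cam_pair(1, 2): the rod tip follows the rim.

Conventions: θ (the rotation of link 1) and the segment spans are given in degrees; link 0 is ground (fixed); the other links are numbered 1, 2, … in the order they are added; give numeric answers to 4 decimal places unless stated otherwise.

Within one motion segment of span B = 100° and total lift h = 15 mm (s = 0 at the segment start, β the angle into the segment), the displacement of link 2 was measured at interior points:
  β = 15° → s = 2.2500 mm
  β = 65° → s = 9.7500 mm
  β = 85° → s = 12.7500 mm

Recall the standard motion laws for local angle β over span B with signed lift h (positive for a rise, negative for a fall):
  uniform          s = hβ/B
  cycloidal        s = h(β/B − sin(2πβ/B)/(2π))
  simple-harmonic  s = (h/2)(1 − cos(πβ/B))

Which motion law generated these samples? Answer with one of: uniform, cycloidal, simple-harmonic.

candidates at β/B = r: uniform s = h·r (linear in β); cycloidal s = h·(r − sin(2πr)/(2π)); simple-harmonic s = (h/2)(1 − cos(πr))
β=15°: printed 2.2500 | uniform 2.2500, cycloidal 0.3186, simple-harmonic 0.8175
β=65°: printed 9.7500 | uniform 9.7500, cycloidal 11.6814, simple-harmonic 10.9049
β=85°: printed 12.7500 | uniform 12.7500, cycloidal 14.6814, simple-harmonic 14.1825
only one law matches every sample → uniform

uniform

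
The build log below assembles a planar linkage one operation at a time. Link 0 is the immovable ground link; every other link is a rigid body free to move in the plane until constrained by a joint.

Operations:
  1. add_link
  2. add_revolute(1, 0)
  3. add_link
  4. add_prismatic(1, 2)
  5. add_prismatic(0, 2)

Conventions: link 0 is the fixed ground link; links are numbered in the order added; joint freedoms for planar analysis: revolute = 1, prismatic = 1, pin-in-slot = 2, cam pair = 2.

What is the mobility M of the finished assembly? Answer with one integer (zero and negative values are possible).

(L,J1,J2)=(1,0,0); link0 fixed
link1: (2,0,0)
R 1-0 [J1]: (2,1,0)
link2: (3,1,0)
P 1-2 [J1]: (3,2,0)
P 0-2 [J1]: (3,3,0)
Grübler: 3·2 − 2·3 − 0 = 0

M = 0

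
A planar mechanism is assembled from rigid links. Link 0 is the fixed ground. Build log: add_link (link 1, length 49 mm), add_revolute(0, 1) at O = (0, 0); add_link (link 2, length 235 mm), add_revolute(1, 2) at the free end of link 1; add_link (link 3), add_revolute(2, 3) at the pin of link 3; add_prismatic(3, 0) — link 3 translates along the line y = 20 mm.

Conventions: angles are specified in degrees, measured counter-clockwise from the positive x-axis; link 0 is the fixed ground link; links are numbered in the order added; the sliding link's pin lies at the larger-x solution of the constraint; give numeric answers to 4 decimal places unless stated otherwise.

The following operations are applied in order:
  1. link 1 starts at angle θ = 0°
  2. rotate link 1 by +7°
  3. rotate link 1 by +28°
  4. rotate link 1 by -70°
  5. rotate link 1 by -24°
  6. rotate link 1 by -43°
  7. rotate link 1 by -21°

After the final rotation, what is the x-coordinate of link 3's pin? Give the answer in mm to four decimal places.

geometry: r = 49 mm, L = 235 mm, e = 20 mm; θ starts at 0°
rotate link 1 by +7°: θ ← 0° +7° = 7°
rotate link 1 by +28°: θ ← 7° +28° = 35°
rotate link 1 by -70°: θ ← 35° -70° = -35°
rotate link 1 by -24°: θ ← -35° -24° = -59°
rotate link 1 by -43°: θ ← -59° -43° = -102°
rotate link 1 by -21°: θ ← -102° -21° = -123°
crank pin P = (r cos θ, r sin θ) = (-26.687313, -41.094858)
h = r sin θ − e = -41.094858 − 20 = -61.094858
x = r cos θ + √(L² − h²) = -26.687313 + 226.919409 = 200.232097

200.2321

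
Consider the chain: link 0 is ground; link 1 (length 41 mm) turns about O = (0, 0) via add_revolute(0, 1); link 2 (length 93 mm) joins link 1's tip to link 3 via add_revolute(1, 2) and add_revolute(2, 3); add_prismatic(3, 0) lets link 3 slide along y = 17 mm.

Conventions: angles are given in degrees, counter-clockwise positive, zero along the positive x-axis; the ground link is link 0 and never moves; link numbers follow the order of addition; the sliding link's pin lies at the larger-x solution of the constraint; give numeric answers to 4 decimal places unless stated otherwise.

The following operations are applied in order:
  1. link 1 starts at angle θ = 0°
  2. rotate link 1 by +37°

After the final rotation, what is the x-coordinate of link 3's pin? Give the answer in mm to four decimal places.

geometry: r = 41 mm, L = 93 mm, e = 17 mm; θ starts at 0°
rotate link 1 by +37°: θ ← 0° +37° = 37°
crank pin P = (r cos θ, r sin θ) = (32.744056, 24.674416)
h = r sin θ − e = 24.674416 − 17 = 7.674416
x = r cos θ + √(L² − h²) = 32.744056 + 92.682810 = 125.426866

125.4269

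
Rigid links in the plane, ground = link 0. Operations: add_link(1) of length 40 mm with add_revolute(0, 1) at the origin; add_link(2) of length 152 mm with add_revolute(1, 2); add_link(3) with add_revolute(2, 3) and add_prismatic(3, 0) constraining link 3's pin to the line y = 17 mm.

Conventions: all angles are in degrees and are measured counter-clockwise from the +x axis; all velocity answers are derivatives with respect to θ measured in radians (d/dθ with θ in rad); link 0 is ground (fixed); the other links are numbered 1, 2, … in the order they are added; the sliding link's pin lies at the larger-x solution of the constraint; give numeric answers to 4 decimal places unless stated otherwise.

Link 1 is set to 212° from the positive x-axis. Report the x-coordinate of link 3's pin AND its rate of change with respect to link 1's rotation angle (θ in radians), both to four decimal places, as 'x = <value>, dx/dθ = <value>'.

geometry: r = 40 mm, L = 152 mm, e = 17 mm
crank pin P = (r cos θ, r sin θ) = (-33.921924, -21.196771)
h = r sin θ − e = -21.196771 − 17 = -38.196771
x = r cos θ + √(L² − h²) = -33.921924 + 147.122421 = 113.200497
dx/dθ = −r sin θ − h·r cos θ/√(L² − h²) (θ in radians; h = -38.196771) = 12.389765

x = 113.2005, dx/dθ = 12.3898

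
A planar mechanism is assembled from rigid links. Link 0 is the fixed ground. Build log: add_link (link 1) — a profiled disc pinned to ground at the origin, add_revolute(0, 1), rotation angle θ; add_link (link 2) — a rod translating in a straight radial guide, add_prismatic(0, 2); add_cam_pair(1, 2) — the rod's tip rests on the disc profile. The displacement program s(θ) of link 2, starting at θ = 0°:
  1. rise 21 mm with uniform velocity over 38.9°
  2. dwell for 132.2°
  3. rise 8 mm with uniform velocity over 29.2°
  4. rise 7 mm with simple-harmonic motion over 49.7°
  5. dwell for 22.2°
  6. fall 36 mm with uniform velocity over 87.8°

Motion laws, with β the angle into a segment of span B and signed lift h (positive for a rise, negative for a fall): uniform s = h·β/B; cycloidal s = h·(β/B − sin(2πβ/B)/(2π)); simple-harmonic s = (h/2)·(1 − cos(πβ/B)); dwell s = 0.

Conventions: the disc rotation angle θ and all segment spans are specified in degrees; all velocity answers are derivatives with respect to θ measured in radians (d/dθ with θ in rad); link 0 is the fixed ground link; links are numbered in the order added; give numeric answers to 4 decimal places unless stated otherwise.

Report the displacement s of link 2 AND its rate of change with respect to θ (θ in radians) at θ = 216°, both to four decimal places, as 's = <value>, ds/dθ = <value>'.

seg 1 [0°–38.9°] uniform, h=21: full span → s += 21 → s = 21.0000
seg 2 [38.9°–171.1°] dwell: s stays 21.0000
seg 3 [171.1°–200.3°] uniform, h=8: full span → s += 8 → s = 29.0000
seg 4 [200.3°–250°] simple-harmonic, h=7: θ=216° here. β=15.7, B=49.7. 7/2·(1 − cos(π·0.3159)) = 1.5867 → s = 30.5867
velocity in seg [200.3°–250°] (simple-harmonic), θ in radians: β = 15.7° = 0.2740 rad, B = 49.7° = 0.8674 rad; ds/dθ = (πh/(2B)) sin(πβ/B) = (π·7/(2·0.8674)) sin(π·0.3159) = 10.614275 mm/rad

s = 30.5867, ds/dθ = 10.6143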